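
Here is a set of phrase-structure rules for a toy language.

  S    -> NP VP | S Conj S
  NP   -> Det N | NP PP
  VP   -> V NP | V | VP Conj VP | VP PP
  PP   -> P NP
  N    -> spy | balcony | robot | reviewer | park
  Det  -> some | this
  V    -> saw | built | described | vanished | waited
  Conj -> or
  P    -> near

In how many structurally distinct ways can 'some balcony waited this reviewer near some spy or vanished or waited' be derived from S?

4

Two of the 4 distinct bracketings:
[S [NP [Det some] [N balcony]] [VP [VP [V waited] [NP [NP [Det this] [N reviewer]] [PP [P near] [NP [Det some] [N spy]]]]] [Conj or] [VP [VP [V vanished]] [Conj or] [VP [V waited]]]]]
[S [NP [Det some] [N balcony]] [VP [VP [VP [V waited] [NP [Det this] [N reviewer]]] [PP [P near] [NP [Det some] [N spy]]]] [Conj or] [VP [VP [V vanished]] [Conj or] [VP [V waited]]]]]
The difference turns on whether NP → NP PP is used at the relevant span, versus an alternative expansion of NP.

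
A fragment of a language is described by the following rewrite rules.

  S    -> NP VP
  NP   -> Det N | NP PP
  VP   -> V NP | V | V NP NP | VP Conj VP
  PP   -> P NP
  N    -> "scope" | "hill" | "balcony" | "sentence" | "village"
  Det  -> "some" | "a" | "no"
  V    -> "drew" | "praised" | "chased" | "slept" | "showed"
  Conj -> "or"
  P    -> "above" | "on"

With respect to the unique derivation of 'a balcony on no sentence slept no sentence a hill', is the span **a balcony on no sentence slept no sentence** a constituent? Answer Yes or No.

[S [NP [NP [Det a] [N balcony]] [PP [P on] [NP [Det no] [N sentence]]]] [VP [V slept] [NP [Det no] [N sentence]] [NP [Det a] [N hill]]]]
The smallest constituent containing 'a balcony on no sentence slept no sentence' is the S spanning 'a balcony on no sentence slept no sentence a hill'; no single node in the tree dominates exactly the given words.

No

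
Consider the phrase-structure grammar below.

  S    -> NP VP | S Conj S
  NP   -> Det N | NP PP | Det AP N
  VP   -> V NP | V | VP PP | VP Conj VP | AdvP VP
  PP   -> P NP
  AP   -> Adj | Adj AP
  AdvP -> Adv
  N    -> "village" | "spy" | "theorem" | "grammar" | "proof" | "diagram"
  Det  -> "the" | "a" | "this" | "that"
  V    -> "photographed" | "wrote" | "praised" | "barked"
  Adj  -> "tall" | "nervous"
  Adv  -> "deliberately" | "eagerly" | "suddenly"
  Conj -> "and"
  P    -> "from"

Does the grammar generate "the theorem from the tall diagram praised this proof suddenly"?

Ungrammatical

For S → NP VP, every NP-prefix leaves a non-VP remainder: after 'the theorem' the remainder is not a VP; after 'the theorem from the tall diagram' the remainder is not a VP. The alternative S rule S → S Conj S likewise has no satisfying split.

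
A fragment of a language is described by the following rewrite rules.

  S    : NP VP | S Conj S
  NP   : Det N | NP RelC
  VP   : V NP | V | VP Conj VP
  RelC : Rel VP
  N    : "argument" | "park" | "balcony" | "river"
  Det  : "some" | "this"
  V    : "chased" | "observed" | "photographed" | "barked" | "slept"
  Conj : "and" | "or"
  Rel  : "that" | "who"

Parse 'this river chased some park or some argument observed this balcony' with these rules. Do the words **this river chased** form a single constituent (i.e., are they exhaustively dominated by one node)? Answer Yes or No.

[S [S [NP [Det this] [N river]] [VP [V chased] [NP [Det some] [N park]]]] [Conj or] [S [NP [Det some] [N argument]] [VP [V observed] [NP [Det this] [N balcony]]]]]
The smallest constituent containing 'this river chased' is the S spanning 'this river chased some park'; no single node in the tree dominates exactly the given words.

No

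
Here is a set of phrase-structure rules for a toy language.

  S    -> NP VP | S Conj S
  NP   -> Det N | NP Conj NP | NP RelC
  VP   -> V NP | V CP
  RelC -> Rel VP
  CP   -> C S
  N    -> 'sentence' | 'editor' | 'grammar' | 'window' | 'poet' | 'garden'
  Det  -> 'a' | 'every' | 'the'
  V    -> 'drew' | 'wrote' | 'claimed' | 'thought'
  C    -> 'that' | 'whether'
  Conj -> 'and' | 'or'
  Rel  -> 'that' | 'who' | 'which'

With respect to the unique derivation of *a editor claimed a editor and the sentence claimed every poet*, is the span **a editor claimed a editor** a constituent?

[S [S [NP [Det a] [N editor]] [VP [V claimed] [NP [Det a] [N editor]]]] [Conj and] [S [NP [Det the] [N sentence]] [VP [V claimed] [NP [Det every] [N poet]]]]]
The words 'a editor claimed a editor' are exhaustively dominated by a single S node (built by S → NP VP), so they form a constituent.

Yes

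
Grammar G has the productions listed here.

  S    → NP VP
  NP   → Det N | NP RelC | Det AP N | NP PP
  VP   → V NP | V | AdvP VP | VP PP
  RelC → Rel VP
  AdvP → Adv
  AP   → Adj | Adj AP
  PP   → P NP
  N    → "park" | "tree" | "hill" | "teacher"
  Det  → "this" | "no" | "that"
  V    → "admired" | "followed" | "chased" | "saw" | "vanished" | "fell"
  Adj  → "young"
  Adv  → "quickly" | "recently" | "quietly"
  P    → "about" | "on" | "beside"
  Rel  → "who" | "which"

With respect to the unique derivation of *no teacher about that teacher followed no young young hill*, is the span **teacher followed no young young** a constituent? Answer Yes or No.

[S [NP [NP [Det no] [N teacher]] [PP [P about] [NP [Det that] [N teacher]]]] [VP [V followed] [NP [Det no] [AP [Adj young] [AP [Adj young]]] [N hill]]]]
The smallest constituent containing 'teacher followed no young young' is the S spanning 'no teacher about that teacher followed no young young hill'; no single node in the tree dominates exactly the given words.

No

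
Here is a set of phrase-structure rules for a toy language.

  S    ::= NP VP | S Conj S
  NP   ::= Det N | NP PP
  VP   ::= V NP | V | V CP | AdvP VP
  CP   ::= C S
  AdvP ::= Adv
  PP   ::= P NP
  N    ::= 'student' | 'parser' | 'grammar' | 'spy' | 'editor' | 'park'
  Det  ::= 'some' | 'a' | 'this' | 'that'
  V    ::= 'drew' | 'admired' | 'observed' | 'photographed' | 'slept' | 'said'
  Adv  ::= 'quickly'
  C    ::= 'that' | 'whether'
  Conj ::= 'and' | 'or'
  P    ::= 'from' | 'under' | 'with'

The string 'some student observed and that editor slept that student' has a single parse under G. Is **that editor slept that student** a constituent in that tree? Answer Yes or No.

Yes

[S [S [NP [Det some] [N student]] [VP [V observed]]] [Conj and] [S [NP [Det that] [N editor]] [VP [V slept] [NP [Det that] [N student]]]]]
The words 'that editor slept that student' are exhaustively dominated by a single S node (built by S → NP VP), so they form a constituent.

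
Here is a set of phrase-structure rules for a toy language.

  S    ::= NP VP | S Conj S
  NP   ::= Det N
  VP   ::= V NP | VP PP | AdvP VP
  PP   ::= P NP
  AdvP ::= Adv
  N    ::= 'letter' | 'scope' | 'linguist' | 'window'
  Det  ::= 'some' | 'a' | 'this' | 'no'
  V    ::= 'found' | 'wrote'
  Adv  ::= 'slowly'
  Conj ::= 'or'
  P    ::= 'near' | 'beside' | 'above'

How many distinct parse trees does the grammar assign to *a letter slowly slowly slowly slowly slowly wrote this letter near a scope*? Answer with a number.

6

Two of the 6 distinct bracketings:
[S [NP [Det a] [N letter]] [VP [VP [AdvP [Adv slowly]] [VP [AdvP [Adv slowly]] [VP [AdvP [Adv slowly]] [VP [AdvP [Adv slowly]] [VP [AdvP [Adv slowly]] [VP [V wrote] [NP [Det this] [N letter]]]]]]]] [PP [P near] [NP [Det a] [N scope]]]]]
[S [NP [Det a] [N letter]] [VP [AdvP [Adv slowly]] [VP [VP [AdvP [Adv slowly]] [VP [AdvP [Adv slowly]] [VP [AdvP [Adv slowly]] [VP [AdvP [Adv slowly]] [VP [V wrote] [NP [Det this] [N letter]]]]]]] [PP [P near] [NP [Det a] [N scope]]]]]]
The trees differ in how a recursive rule is bracketed over the same span.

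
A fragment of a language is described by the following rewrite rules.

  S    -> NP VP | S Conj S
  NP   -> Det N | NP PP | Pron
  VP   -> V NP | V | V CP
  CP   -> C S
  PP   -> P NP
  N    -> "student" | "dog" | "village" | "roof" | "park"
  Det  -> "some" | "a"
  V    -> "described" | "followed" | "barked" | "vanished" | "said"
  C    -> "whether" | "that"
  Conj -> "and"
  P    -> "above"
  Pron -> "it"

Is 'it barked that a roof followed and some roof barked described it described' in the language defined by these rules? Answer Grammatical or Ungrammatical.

Ungrammatical

A V word can never sit immediately before a V word in any string this grammar generates, so the substring 'barked described' rules out a derivation.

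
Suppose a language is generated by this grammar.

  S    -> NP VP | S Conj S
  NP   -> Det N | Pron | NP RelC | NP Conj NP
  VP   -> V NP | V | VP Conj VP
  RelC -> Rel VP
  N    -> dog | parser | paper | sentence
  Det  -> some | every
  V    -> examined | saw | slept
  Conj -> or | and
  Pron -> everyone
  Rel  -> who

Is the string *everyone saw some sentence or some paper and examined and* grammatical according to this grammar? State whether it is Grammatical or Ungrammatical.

For S → NP VP, the only prefix that parses as NP is 'everyone', but the remainder 'saw some sentence or some paper and examined and' is not a VP under these rules. The alternative S rule S → S Conj S likewise has no satisfying split.

Ungrammatical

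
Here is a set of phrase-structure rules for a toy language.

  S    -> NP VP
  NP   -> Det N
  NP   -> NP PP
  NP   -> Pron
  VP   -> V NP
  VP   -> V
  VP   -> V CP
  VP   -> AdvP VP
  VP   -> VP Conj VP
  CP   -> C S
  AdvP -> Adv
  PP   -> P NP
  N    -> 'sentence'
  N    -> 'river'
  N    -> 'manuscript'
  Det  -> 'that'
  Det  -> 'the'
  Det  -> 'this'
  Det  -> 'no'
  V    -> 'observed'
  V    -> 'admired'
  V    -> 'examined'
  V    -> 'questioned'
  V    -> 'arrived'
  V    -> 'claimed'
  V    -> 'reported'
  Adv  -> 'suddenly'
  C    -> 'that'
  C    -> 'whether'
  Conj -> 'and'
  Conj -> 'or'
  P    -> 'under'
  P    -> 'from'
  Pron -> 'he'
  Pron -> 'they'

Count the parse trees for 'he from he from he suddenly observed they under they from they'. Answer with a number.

Two of the 4 distinct bracketings:
[S [NP [NP [Pron he]] [PP [P from] [NP [NP [Pron he]] [PP [P from] [NP [Pron he]]]]]] [VP [AdvP [Adv suddenly]] [VP [V observed] [NP [NP [Pron they]] [PP [P under] [NP [NP [Pron they]] [PP [P from] [NP [Pron they]]]]]]]]]
[S [NP [NP [Pron he]] [PP [P from] [NP [NP [Pron he]] [PP [P from] [NP [Pron he]]]]]] [VP [AdvP [Adv suddenly]] [VP [V observed] [NP [NP [NP [Pron they]] [PP [P under] [NP [Pron they]]]] [PP [P from] [NP [Pron they]]]]]]]
The trees differ in how a recursive rule is bracketed over the same span.

4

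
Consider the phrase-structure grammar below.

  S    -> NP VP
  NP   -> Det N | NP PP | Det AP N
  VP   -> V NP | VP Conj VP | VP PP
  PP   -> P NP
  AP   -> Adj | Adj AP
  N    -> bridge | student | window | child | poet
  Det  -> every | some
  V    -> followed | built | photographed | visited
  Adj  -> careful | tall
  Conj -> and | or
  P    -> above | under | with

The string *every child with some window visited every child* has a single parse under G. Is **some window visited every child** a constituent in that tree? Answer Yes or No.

[S [NP [NP [Det every] [N child]] [PP [P with] [NP [Det some] [N window]]]] [VP [V visited] [NP [Det every] [N child]]]]
The smallest constituent containing 'some window visited every child' is the S spanning 'every child with some window visited every child'; no single node in the tree dominates exactly the given words.

No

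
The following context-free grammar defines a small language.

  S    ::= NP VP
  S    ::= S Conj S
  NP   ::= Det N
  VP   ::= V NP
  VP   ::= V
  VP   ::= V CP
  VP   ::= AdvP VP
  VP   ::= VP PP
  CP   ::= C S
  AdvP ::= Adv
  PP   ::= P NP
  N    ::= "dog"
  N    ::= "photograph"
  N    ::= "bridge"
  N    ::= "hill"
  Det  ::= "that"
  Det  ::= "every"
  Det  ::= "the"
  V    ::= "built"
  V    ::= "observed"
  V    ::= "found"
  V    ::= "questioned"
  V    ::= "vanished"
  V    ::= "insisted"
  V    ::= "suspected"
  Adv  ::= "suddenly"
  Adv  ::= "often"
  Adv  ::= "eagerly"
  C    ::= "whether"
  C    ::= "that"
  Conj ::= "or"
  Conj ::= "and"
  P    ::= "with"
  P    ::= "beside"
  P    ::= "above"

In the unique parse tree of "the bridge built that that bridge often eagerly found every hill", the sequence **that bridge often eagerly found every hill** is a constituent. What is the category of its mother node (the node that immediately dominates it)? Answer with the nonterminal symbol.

[S [NP [Det the] [N bridge]] [VP [V built] [CP [C that] [S [NP [Det that] [N bridge]] [VP [AdvP [Adv often]] [VP [AdvP [Adv eagerly]] [VP [V found] [NP [Det every] [N hill]]]]]]]]]
The span 'that bridge often eagerly found every hill' is the S node built by S → NP VP.
Its mother is the CP built by CP → C S.

CP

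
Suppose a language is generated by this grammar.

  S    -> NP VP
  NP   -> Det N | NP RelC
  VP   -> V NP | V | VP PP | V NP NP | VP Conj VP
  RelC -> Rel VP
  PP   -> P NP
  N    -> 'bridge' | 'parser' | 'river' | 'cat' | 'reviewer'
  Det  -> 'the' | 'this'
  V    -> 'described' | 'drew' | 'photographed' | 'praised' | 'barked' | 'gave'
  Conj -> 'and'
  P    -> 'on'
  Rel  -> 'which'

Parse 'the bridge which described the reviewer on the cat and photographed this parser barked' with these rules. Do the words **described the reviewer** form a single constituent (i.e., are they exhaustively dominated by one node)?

[S [NP [NP [Det the] [N bridge]] [RelC [Rel which] [VP [VP [VP [V described] [NP [Det the] [N reviewer]]] [PP [P on] [NP [Det the] [N cat]]]] [Conj and] [VP [V photographed] [NP [Det this] [N parser]]]]]] [VP [V barked]]]
The words 'described the reviewer' are exhaustively dominated by a single VP node (built by VP → V NP), so they form a constituent.

Yes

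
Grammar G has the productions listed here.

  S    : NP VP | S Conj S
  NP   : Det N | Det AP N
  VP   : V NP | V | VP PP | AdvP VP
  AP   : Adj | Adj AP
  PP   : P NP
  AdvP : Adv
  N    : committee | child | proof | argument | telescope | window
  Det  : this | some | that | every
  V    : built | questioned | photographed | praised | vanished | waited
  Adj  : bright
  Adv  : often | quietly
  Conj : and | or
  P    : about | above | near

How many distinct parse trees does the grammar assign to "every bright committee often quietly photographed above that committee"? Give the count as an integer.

3

Two of the 3 distinct bracketings:
[S [NP [Det every] [AP [Adj bright]] [N committee]] [VP [VP [AdvP [Adv often]] [VP [AdvP [Adv quietly]] [VP [V photographed]]]] [PP [P above] [NP [Det that] [N committee]]]]]
[S [NP [Det every] [AP [Adj bright]] [N committee]] [VP [AdvP [Adv often]] [VP [VP [AdvP [Adv quietly]] [VP [V photographed]]] [PP [P above] [NP [Det that] [N committee]]]]]]
The trees differ in how a recursive rule is bracketed over the same span.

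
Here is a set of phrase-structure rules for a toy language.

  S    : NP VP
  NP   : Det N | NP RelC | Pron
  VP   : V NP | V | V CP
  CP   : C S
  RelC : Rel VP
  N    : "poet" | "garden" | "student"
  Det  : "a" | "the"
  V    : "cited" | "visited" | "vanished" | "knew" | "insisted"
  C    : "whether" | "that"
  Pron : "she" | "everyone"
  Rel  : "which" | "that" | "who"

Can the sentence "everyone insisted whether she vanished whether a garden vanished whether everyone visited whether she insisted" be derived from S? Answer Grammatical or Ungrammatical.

S
  NP
    Pron: everyone
  VP
    V: insisted
    CP
      C: whether
      S
        NP
          Pron: she
        VP
          V: vanished
          CP
            C: whether
            S
              NP
                Det: a
                N: garden
              VP
                V: vanished
                CP
                  C: whether
                  S
                    NP
                      Pron: everyone
                    VP
                      V: visited
                      CP
                        C: whether
                        S
                          NP
                            Pron: she
                          VP
                            V: insisted
Every word is introduced by a lexical rule and the phrasal rules combine the resulting categories into a single S.

Grammatical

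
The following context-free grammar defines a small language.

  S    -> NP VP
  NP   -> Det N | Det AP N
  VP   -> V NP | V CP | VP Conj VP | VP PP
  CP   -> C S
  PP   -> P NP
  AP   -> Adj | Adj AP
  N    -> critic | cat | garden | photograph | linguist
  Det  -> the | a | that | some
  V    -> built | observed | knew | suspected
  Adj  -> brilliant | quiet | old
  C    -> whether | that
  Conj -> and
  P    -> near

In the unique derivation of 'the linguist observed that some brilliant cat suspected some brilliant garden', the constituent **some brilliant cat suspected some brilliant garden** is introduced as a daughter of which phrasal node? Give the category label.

[S [NP [Det the] [N linguist]] [VP [V observed] [CP [C that] [S [NP [Det some] [AP [Adj brilliant]] [N cat]] [VP [V suspected] [NP [Det some] [AP [Adj brilliant]] [N garden]]]]]]]
The span 'some brilliant cat suspected some brilliant garden' is the S node built by S → NP VP.
Its mother is the CP built by CP → C S.

CP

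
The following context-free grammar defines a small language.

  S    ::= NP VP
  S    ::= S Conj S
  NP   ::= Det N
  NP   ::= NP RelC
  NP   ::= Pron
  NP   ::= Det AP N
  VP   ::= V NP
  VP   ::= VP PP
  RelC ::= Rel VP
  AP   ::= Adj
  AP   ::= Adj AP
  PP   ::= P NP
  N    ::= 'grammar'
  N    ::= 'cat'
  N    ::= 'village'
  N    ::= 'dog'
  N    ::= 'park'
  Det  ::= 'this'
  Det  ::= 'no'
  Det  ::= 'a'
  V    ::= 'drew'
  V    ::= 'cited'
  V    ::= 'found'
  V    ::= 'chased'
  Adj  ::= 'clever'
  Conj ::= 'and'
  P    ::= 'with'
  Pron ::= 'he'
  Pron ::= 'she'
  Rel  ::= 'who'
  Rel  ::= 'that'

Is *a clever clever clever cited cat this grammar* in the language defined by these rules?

An Adj word can never sit immediately before a V word in any string this grammar generates, so the substring 'clever cited' rules out a derivation.

Ungrammatical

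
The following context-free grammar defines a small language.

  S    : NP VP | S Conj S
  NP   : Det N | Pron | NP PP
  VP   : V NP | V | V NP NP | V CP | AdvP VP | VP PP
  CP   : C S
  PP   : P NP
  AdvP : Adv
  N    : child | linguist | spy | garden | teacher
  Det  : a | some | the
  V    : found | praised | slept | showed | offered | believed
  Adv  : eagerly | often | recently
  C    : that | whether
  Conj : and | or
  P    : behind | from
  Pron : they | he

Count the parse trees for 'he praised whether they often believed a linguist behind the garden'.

Two of the 4 distinct bracketings:
[S [NP [Pron he]] [VP [V praised] [CP [C whether] [S [NP [Pron they]] [VP [AdvP [Adv often]] [VP [V believed] [NP [NP [Det a] [N linguist]] [PP [P behind] [NP [Det the] [N garden]]]]]]]]]]
[S [NP [Pron he]] [VP [V praised] [CP [C whether] [S [NP [Pron they]] [VP [AdvP [Adv often]] [VP [VP [V believed] [NP [Det a] [N linguist]]] [PP [P behind] [NP [Det the] [N garden]]]]]]]]]
The difference turns on whether NP → NP PP is used at the relevant span, versus an alternative expansion of NP.

4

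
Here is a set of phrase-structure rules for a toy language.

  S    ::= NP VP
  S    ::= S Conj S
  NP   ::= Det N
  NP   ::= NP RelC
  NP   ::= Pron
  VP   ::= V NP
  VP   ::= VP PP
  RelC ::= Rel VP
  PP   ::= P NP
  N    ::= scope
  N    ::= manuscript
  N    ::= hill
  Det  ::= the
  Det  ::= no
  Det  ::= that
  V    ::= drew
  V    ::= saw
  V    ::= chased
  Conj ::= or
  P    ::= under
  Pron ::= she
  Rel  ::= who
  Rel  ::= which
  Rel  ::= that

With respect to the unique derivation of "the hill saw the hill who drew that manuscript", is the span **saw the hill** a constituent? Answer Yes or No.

[S [NP [Det the] [N hill]] [VP [V saw] [NP [NP [Det the] [N hill]] [RelC [Rel who] [VP [V drew] [NP [Det that] [N manuscript]]]]]]]
The smallest constituent containing 'saw the hill' is the VP spanning 'saw the hill who drew that manuscript'; no single node in the tree dominates exactly the given words.

No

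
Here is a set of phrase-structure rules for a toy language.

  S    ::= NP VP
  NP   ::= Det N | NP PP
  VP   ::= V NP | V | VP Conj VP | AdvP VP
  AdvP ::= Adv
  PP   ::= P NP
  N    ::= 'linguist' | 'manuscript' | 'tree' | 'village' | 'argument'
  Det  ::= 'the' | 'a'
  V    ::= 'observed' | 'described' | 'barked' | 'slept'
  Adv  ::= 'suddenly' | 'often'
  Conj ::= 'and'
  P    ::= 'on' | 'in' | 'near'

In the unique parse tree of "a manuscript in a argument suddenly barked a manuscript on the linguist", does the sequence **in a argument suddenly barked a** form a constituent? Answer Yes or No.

[S [NP [NP [Det a] [N manuscript]] [PP [P in] [NP [Det a] [N argument]]]] [VP [AdvP [Adv suddenly]] [VP [V barked] [NP [NP [Det a] [N manuscript]] [PP [P on] [NP [Det the] [N linguist]]]]]]]
The smallest constituent containing 'in a argument suddenly barked a' is the S spanning 'a manuscript in a argument suddenly barked a manuscript on the linguist'; no single node in the tree dominates exactly the given words.

No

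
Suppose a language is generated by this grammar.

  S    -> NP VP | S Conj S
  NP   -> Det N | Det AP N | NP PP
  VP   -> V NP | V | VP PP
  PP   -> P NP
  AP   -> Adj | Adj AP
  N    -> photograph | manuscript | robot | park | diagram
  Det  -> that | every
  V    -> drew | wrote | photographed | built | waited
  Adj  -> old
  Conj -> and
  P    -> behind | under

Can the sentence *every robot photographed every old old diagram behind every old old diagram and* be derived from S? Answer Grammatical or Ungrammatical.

For S → NP VP, the only prefix that parses as NP is 'every robot', but the remainder 'photographed every old old diagram behind every old old diagram and' is not a VP under these rules. The alternative S rule S → S Conj S likewise has no satisfying split.

Ungrammatical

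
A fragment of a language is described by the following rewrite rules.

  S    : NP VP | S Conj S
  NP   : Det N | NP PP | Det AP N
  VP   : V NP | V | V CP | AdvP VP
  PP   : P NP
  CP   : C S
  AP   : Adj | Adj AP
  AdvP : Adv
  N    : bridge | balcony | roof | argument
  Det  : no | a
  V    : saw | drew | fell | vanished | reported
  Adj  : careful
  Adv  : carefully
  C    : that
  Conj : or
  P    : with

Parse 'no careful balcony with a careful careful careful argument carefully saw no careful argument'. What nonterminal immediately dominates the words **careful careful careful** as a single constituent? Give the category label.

AP

[S [NP [NP [Det no] [AP [Adj careful]] [N balcony]] [PP [P with] [NP [Det a] [AP [Adj careful] [AP [Adj careful] [AP [Adj careful]]]] [N argument]]]] [VP [AdvP [Adv carefully]] [VP [V saw] [NP [Det no] [AP [Adj careful]] [N argument]]]]]
The span 'careful careful careful' is the AP node built by AP → Adj AP.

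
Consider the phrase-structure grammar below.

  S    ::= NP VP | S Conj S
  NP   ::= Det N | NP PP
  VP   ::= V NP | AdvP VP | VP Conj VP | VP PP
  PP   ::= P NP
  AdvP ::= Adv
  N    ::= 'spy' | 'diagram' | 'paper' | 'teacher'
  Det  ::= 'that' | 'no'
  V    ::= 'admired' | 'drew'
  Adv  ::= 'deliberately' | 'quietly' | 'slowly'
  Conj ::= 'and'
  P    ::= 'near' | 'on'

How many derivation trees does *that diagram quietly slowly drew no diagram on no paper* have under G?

Two of the 4 distinct bracketings:
[S [NP [Det that] [N diagram]] [VP [AdvP [Adv quietly]] [VP [AdvP [Adv slowly]] [VP [V drew] [NP [NP [Det no] [N diagram]] [PP [P on] [NP [Det no] [N paper]]]]]]]]
[S [NP [Det that] [N diagram]] [VP [AdvP [Adv quietly]] [VP [AdvP [Adv slowly]] [VP [VP [V drew] [NP [Det no] [N diagram]]] [PP [P on] [NP [Det no] [N paper]]]]]]]
The difference turns on whether NP → NP PP is used at the relevant span, versus an alternative expansion of NP.

4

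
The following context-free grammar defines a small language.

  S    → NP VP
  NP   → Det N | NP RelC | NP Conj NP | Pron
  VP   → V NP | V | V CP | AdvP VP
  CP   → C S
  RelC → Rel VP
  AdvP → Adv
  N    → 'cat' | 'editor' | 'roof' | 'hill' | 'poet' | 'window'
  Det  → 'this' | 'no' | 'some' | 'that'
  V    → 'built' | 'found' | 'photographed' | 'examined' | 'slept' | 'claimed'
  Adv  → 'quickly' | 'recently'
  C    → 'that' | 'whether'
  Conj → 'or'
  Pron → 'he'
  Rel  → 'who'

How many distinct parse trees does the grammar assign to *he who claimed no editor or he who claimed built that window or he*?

Two of the 5 distinct bracketings:
[S [NP [NP [Pron he]] [RelC [Rel who] [VP [V claimed] [NP [NP [NP [Det no] [N editor]] [Conj or] [NP [Pron he]]] [RelC [Rel who] [VP [V claimed]]]]]]] [VP [V built] [NP [NP [Det that] [N window]] [Conj or] [NP [Pron he]]]]]
[S [NP [NP [Pron he]] [RelC [Rel who] [VP [V claimed] [NP [NP [Det no] [N editor]] [Conj or] [NP [NP [Pron he]] [RelC [Rel who] [VP [V claimed]]]]]]]] [VP [V built] [NP [NP [Det that] [N window]] [Conj or] [NP [Pron he]]]]]
The trees differ in how a recursive rule is bracketed over the same span.

5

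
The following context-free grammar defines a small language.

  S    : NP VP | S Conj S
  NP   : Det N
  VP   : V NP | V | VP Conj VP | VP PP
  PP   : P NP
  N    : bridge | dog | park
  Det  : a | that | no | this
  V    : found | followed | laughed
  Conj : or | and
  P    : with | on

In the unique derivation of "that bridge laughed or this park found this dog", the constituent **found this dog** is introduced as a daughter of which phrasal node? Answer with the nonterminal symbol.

[S [S [NP [Det that] [N bridge]] [VP [V laughed]]] [Conj or] [S [NP [Det this] [N park]] [VP [V found] [NP [Det this] [N dog]]]]]
The span 'found this dog' is the VP node built by VP → V NP.
Its mother is the S built by S → NP VP.

S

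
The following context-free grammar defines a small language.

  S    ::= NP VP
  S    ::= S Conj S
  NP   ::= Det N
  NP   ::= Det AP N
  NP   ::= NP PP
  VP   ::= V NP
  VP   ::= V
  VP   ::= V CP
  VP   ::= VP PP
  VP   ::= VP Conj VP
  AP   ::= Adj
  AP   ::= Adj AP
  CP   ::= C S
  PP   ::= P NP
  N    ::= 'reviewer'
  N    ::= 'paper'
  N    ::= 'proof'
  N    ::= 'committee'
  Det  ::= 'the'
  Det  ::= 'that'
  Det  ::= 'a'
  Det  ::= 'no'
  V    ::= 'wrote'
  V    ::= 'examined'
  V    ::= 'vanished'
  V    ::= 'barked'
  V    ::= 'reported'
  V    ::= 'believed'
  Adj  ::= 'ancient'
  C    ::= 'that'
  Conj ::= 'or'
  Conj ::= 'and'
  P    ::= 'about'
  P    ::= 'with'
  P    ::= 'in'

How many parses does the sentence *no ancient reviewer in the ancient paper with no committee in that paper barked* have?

Two of the 5 distinct bracketings:
[S [NP [NP [Det no] [AP [Adj ancient]] [N reviewer]] [PP [P in] [NP [NP [Det the] [AP [Adj ancient]] [N paper]] [PP [P with] [NP [NP [Det no] [N committee]] [PP [P in] [NP [Det that] [N paper]]]]]]]] [VP [V barked]]]
[S [NP [NP [Det no] [AP [Adj ancient]] [N reviewer]] [PP [P in] [NP [NP [NP [Det the] [AP [Adj ancient]] [N paper]] [PP [P with] [NP [Det no] [N committee]]]] [PP [P in] [NP [Det that] [N paper]]]]]] [VP [V barked]]]
The trees differ in how a recursive rule is bracketed over the same span.

5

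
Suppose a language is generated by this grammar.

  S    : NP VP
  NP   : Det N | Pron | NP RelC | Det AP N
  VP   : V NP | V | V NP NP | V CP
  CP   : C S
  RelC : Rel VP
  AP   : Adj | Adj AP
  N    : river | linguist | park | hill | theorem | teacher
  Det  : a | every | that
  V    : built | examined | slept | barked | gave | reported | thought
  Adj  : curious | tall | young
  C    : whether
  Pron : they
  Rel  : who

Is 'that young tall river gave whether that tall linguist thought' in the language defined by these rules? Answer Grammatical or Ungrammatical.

S
  NP
    Det: that
    AP
      Adj: young
      AP
        Adj: tall
    N: river
  VP
    V: gave
    CP
      C: whether
      S
        NP
          Det: that
          AP
            Adj: tall
          N: linguist
        VP
          V: thought
Every word is introduced by a lexical rule and the phrasal rules combine the resulting categories into a single S.

Grammatical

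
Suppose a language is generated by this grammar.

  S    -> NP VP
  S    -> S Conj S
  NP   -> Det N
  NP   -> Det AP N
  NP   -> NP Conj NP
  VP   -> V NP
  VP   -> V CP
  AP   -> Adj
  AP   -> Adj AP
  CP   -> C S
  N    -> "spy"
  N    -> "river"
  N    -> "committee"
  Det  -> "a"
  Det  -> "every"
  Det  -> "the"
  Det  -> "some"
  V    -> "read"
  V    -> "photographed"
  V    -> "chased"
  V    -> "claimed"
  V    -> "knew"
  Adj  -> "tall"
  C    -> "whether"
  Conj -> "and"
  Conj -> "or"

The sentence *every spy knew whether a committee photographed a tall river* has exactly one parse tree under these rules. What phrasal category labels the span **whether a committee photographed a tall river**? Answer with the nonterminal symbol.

[S [NP [Det every] [N spy]] [VP [V knew] [CP [C whether] [S [NP [Det a] [N committee]] [VP [V photographed] [NP [Det a] [AP [Adj tall]] [N river]]]]]]]
The span 'whether a committee photographed a tall river' is the CP node built by CP → C S.

CP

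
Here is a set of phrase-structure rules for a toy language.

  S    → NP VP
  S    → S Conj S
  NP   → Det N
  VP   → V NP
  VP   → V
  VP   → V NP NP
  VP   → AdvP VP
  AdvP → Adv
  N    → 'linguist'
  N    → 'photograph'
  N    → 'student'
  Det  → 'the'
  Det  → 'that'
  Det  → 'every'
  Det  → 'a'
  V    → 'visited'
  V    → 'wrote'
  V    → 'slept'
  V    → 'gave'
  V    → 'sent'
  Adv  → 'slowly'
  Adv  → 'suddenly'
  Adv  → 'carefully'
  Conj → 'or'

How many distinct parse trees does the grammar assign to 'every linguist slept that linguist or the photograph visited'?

1

[S [S [NP [Det every] [N linguist]] [VP [V slept] [NP [Det that] [N linguist]]]] [Conj or] [S [NP [Det the] [N photograph]] [VP [V visited]]]]
No rule offers an alternative attachment or grouping for any span, so this is the only derivation.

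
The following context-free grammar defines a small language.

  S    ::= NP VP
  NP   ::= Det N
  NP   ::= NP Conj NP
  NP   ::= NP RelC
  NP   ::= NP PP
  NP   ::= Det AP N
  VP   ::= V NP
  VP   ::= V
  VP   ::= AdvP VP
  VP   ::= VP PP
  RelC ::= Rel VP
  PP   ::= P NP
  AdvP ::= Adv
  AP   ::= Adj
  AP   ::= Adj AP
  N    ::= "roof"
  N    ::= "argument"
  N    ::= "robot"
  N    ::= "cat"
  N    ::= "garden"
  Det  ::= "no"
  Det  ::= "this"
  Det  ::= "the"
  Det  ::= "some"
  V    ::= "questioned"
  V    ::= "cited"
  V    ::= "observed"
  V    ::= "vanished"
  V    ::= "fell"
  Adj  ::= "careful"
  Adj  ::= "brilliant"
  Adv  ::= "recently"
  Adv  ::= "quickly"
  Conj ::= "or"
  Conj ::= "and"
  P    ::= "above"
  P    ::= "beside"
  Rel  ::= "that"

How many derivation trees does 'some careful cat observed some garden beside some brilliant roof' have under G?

The two bracketings:
[S [NP [Det some] [AP [Adj careful]] [N cat]] [VP [V observed] [NP [NP [Det some] [N garden]] [PP [P beside] [NP [Det some] [AP [Adj brilliant]] [N roof]]]]]]
[S [NP [Det some] [AP [Adj careful]] [N cat]] [VP [VP [V observed] [NP [Det some] [N garden]]] [PP [P beside] [NP [Det some] [AP [Adj brilliant]] [N roof]]]]]
The difference turns on whether NP → NP PP is used at the relevant span, versus an alternative expansion of NP.

2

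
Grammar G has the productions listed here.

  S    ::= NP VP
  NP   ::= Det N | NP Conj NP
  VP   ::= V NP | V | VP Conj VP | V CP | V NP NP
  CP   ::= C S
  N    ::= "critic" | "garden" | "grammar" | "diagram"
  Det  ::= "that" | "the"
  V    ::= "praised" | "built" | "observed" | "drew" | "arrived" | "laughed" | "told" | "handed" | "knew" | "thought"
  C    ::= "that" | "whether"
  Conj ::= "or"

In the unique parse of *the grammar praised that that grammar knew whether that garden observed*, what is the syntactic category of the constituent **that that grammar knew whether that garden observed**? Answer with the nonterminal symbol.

CP

[S [NP [Det the] [N grammar]] [VP [V praised] [CP [C that] [S [NP [Det that] [N grammar]] [VP [V knew] [CP [C whether] [S [NP [Det that] [N garden]] [VP [V observed]]]]]]]]]
The span 'that that grammar knew whether that garden observed' is the CP node built by CP → C S.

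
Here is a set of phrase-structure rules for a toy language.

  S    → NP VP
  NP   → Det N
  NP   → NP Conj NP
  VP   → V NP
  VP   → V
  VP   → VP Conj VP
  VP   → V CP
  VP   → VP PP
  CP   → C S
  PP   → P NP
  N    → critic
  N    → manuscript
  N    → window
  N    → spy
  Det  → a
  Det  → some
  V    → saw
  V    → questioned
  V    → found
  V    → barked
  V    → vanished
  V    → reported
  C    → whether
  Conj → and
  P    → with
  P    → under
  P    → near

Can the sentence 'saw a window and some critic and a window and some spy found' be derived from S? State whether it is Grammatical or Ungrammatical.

Ungrammatical

For S → NP VP, no prefix of the string parses as an NP.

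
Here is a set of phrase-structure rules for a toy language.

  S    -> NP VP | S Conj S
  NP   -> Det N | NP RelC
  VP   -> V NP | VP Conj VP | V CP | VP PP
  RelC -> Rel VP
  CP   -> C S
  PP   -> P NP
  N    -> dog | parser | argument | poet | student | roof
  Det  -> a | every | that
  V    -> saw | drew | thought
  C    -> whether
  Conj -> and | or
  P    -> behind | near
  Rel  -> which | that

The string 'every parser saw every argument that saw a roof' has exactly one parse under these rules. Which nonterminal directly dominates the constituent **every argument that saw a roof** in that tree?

VP

[S [NP [Det every] [N parser]] [VP [V saw] [NP [NP [Det every] [N argument]] [RelC [Rel that] [VP [V saw] [NP [Det a] [N roof]]]]]]]
The span 'every argument that saw a roof' is the NP node built by NP → NP RelC.
Its mother is the VP built by VP → V NP.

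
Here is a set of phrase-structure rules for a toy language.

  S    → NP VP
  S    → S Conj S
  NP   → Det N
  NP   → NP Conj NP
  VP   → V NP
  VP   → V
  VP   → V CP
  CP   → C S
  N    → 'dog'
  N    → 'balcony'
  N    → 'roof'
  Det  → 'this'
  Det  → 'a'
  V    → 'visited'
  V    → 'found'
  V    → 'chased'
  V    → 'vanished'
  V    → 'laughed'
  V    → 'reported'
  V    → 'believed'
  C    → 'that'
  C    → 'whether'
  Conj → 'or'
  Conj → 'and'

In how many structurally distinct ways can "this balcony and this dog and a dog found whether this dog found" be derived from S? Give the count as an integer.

The two bracketings:
[S [NP [NP [Det this] [N balcony]] [Conj and] [NP [NP [Det this] [N dog]] [Conj and] [NP [Det a] [N dog]]]] [VP [V found] [CP [C whether] [S [NP [Det this] [N dog]] [VP [V found]]]]]]
[S [NP [NP [NP [Det this] [N balcony]] [Conj and] [NP [Det this] [N dog]]] [Conj and] [NP [Det a] [N dog]]] [VP [V found] [CP [C whether] [S [NP [Det this] [N dog]] [VP [V found]]]]]]
The trees differ in how a recursive rule is bracketed over the same span.

2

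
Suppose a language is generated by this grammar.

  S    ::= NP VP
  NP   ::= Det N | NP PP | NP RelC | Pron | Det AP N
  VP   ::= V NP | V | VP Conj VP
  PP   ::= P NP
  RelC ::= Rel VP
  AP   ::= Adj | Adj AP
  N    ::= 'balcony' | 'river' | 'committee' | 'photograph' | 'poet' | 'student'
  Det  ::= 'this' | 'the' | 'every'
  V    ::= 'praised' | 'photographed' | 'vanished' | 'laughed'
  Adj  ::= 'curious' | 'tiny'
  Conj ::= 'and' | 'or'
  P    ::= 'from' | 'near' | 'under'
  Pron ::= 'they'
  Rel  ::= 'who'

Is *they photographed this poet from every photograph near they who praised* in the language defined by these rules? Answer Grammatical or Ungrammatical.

S
  NP
    Pron: they
  VP
    V: photographed
    NP
      NP
        Det: this
        N: poet
      PP
        P: from
        NP
          NP
            Det: every
            N: photograph
          PP
            P: near
            NP
              NP
                Pron: they
              RelC
                Rel: who
                VP
                  V: praised
Each bracket corresponds to one application of a listed rule, so the string is derivable from S.

Grammatical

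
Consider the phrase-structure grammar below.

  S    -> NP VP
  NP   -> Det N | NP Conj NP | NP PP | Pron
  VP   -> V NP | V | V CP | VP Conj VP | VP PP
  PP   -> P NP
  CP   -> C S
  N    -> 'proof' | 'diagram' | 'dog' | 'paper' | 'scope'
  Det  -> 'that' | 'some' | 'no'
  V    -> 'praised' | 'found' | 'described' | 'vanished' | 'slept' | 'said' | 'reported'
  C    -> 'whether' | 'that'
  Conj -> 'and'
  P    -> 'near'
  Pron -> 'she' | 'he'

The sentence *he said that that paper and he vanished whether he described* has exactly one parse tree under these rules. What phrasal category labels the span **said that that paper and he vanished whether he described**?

S
  NP
    Pron: he
  VP
    V: said
    CP
      C: that
      S
        NP
          NP
            Det: that
            N: paper
          Conj: and
          NP
            Pron: he
        VP
          V: vanished
          CP
            C: whether
            S
              NP
                Pron: he
              VP
                V: described
The span 'said that that paper and he vanished whether he described' is the VP node built by VP → V CP.

VP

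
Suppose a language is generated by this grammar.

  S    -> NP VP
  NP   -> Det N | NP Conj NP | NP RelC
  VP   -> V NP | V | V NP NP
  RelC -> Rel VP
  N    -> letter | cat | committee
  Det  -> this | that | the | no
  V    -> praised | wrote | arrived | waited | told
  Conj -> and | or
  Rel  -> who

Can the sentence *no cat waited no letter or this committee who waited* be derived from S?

Grammatical

S
  NP
    Det: no
    N: cat
  VP
    V: waited
    NP
      NP
        Det: no
        N: letter
      Conj: or
      NP
        NP
          Det: this
          N: committee
        RelC
          Rel: who
          VP
            V: waited
The bracketing above is licensed at every node by one of the given productions, with S at the root.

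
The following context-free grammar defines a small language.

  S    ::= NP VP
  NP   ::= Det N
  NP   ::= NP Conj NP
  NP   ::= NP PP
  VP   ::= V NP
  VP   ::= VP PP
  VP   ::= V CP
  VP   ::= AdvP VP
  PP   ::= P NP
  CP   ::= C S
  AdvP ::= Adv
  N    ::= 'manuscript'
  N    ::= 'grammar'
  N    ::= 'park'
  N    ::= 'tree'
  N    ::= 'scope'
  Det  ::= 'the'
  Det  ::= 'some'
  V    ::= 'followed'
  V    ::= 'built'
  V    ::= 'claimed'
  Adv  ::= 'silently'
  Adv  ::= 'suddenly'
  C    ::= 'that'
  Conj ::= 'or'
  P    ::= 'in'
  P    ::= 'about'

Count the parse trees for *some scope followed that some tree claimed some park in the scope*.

Two of the 3 distinct bracketings:
[S [NP [Det some] [N scope]] [VP [VP [V followed] [CP [C that] [S [NP [Det some] [N tree]] [VP [V claimed] [NP [Det some] [N park]]]]]] [PP [P in] [NP [Det the] [N scope]]]]]
[S [NP [Det some] [N scope]] [VP [V followed] [CP [C that] [S [NP [Det some] [N tree]] [VP [V claimed] [NP [NP [Det some] [N park]] [PP [P in] [NP [Det the] [N scope]]]]]]]]]
The difference turns on whether NP → NP PP is used at the relevant span, versus an alternative expansion of NP.

3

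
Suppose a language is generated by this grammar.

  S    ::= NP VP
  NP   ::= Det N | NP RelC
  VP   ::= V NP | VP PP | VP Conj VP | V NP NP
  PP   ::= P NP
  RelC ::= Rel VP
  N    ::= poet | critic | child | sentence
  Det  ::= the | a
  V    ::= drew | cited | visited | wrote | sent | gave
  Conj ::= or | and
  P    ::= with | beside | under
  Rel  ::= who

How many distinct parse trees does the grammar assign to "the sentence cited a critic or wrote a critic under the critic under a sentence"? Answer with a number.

Two of the 3 distinct bracketings:
[S [NP [Det the] [N sentence]] [VP [VP [VP [VP [V cited] [NP [Det a] [N critic]]] [Conj or] [VP [V wrote] [NP [Det a] [N critic]]]] [PP [P under] [NP [Det the] [N critic]]]] [PP [P under] [NP [Det a] [N sentence]]]]]
[S [NP [Det the] [N sentence]] [VP [VP [VP [V cited] [NP [Det a] [N critic]]] [Conj or] [VP [VP [V wrote] [NP [Det a] [N critic]]] [PP [P under] [NP [Det the] [N critic]]]]] [PP [P under] [NP [Det a] [N sentence]]]]]
The trees differ in how a recursive rule is bracketed over the same span.

3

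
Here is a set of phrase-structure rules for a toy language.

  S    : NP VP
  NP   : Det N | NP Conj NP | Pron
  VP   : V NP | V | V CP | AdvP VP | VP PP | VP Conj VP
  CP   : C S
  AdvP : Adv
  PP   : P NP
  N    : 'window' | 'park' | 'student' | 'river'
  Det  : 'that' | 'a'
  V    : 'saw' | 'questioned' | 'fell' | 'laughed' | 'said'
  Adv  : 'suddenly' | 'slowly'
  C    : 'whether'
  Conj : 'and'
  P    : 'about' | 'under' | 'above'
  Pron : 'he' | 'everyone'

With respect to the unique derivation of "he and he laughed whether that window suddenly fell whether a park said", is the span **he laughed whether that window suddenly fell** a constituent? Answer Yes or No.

[S [NP [NP [Pron he]] [Conj and] [NP [Pron he]]] [VP [V laughed] [CP [C whether] [S [NP [Det that] [N window]] [VP [AdvP [Adv suddenly]] [VP [V fell] [CP [C whether] [S [NP [Det a] [N park]] [VP [V said]]]]]]]]]]
The smallest constituent containing 'he laughed whether that window suddenly fell' is the S spanning 'he and he laughed whether that window suddenly fell whether a park said'; no single node in the tree dominates exactly the given words.

No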